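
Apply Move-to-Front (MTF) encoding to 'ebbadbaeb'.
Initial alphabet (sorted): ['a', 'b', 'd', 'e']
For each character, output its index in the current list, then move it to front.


MTF encoding:
'e': index 3 in ['a', 'b', 'd', 'e'] -> ['e', 'a', 'b', 'd']
'b': index 2 in ['e', 'a', 'b', 'd'] -> ['b', 'e', 'a', 'd']
'b': index 0 in ['b', 'e', 'a', 'd'] -> ['b', 'e', 'a', 'd']
'a': index 2 in ['b', 'e', 'a', 'd'] -> ['a', 'b', 'e', 'd']
'd': index 3 in ['a', 'b', 'e', 'd'] -> ['d', 'a', 'b', 'e']
'b': index 2 in ['d', 'a', 'b', 'e'] -> ['b', 'd', 'a', 'e']
'a': index 2 in ['b', 'd', 'a', 'e'] -> ['a', 'b', 'd', 'e']
'e': index 3 in ['a', 'b', 'd', 'e'] -> ['e', 'a', 'b', 'd']
'b': index 2 in ['e', 'a', 'b', 'd'] -> ['b', 'e', 'a', 'd']


Output: [3, 2, 0, 2, 3, 2, 2, 3, 2]


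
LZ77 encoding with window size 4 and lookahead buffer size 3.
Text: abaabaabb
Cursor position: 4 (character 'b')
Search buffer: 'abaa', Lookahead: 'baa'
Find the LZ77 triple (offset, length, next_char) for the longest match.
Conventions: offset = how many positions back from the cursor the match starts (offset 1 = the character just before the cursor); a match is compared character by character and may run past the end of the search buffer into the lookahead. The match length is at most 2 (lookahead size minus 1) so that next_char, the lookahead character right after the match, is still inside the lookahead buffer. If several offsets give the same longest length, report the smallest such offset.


Try each offset into the search buffer:
  offset=1 (pos 3, char 'a'): match length 0
  offset=2 (pos 2, char 'a'): match length 0
  offset=3 (pos 1, char 'b'): match length 2
  offset=4 (pos 0, char 'a'): match length 0
Longest match has length 2 at offset 3.
next_char = character at position 4 + 2 = 6 -> 'a'

Best match: offset=3, length=2 (matching 'ba' starting at position 1)
LZ77 triple: (3, 2, 'a')


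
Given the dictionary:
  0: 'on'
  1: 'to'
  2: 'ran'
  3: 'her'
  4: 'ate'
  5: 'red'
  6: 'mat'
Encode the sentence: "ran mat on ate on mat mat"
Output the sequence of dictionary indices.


Look up each word in the dictionary:
  'ran' -> 2
  'mat' -> 6
  'on' -> 0
  'ate' -> 4
  'on' -> 0
  'mat' -> 6
  'mat' -> 6

Encoded: [2, 6, 0, 4, 0, 6, 6]


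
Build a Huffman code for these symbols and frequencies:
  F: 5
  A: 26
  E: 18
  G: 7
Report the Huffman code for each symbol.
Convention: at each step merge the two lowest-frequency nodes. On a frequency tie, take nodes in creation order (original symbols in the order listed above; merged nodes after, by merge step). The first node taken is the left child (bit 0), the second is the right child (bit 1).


Huffman tree construction:
Step 1: Merge F(5) + G(7) = 12
Step 2: Merge (F+G)(12) + E(18) = 30
Step 3: Merge A(26) + ((F+G)+E)(30) = 56
Read each symbol's code off the tree from the root (left child = 0, right child = 1).

Codes:
  F: 100 (length 3)
  A: 0 (length 1)
  E: 11 (length 2)
  G: 101 (length 3)
Average code length: 98/56 = 1.7500 bits/symbol


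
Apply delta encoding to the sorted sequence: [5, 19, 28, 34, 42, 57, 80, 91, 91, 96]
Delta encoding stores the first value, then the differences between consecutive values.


First value: 5
Deltas:
  19 - 5 = 14
  28 - 19 = 9
  34 - 28 = 6
  42 - 34 = 8
  57 - 42 = 15
  80 - 57 = 23
  91 - 80 = 11
  91 - 91 = 0
  96 - 91 = 5


Delta encoded: [5, 14, 9, 6, 8, 15, 23, 11, 0, 5]


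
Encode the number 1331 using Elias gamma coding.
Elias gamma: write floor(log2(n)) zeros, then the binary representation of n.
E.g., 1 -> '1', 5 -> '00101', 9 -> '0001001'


num_bits = floor(log2(1331)) + 1 = 11
leading_zeros = num_bits - 1 = 10
binary(1331) = 10100110011

Elias gamma(1331) = '0000000000' + '10100110011' = 000000000010100110011 (21 bits)


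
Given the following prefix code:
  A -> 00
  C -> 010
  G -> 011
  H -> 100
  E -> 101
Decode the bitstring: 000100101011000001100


Decoding step by step:
Bits 00 -> A
Bits 010 -> C
Bits 010 -> C
Bits 101 -> E
Bits 100 -> H
Bits 00 -> A
Bits 011 -> G
Bits 00 -> A


Decoded message: ACCEHAGA


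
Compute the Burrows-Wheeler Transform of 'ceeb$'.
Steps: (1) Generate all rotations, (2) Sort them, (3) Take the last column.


Rotations (sorted):
  0: $ceeb -> last char: b
  1: b$cee -> last char: e
  2: ceeb$ -> last char: $
  3: eb$ce -> last char: e
  4: eeb$c -> last char: c


BWT = be$ec


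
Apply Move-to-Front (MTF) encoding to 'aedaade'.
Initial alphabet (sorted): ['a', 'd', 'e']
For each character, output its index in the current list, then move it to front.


MTF encoding:
'a': index 0 in ['a', 'd', 'e'] -> ['a', 'd', 'e']
'e': index 2 in ['a', 'd', 'e'] -> ['e', 'a', 'd']
'd': index 2 in ['e', 'a', 'd'] -> ['d', 'e', 'a']
'a': index 2 in ['d', 'e', 'a'] -> ['a', 'd', 'e']
'a': index 0 in ['a', 'd', 'e'] -> ['a', 'd', 'e']
'd': index 1 in ['a', 'd', 'e'] -> ['d', 'a', 'e']
'e': index 2 in ['d', 'a', 'e'] -> ['e', 'd', 'a']


Output: [0, 2, 2, 2, 0, 1, 2]


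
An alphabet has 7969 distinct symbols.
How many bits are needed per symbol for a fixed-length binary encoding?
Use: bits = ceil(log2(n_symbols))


log2(7969) = 12.9602
Bracket: 2^12 = 4096 < 7969 <= 2^13 = 8192
So ceil(log2(7969)) = 13

bits = ceil(log2(7969)) = ceil(12.9602) = 13 bits


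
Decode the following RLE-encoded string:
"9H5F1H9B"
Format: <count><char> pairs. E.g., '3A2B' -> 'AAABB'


Expanding each <count><char> pair:
  9H -> 'HHHHHHHHH'
  5F -> 'FFFFF'
  1H -> 'H'
  9B -> 'BBBBBBBBB'

Decoded = HHHHHHHHHFFFFFHBBBBBBBBB


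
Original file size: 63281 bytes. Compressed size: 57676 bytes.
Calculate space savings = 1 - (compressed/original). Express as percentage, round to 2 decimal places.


ratio = compressed/original = 57676/63281 = 0.911427
savings = 1 - ratio = 1 - 0.911427 = 0.088573
as a percentage: 0.088573 * 100 = 8.86%

Space savings = 1 - 57676/63281 = 8.86%


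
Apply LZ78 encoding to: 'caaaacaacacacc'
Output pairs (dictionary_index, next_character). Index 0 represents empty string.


LZ78 encoding steps:
Dictionary: {0: ''}
Step 1: w='' (idx 0), next='c' -> output (0, 'c'), add 'c' as idx 1
Step 2: w='' (idx 0), next='a' -> output (0, 'a'), add 'a' as idx 2
Step 3: w='a' (idx 2), next='a' -> output (2, 'a'), add 'aa' as idx 3
Step 4: w='a' (idx 2), next='c' -> output (2, 'c'), add 'ac' as idx 4
Step 5: w='aa' (idx 3), next='c' -> output (3, 'c'), add 'aac' as idx 5
Step 6: w='ac' (idx 4), next='a' -> output (4, 'a'), add 'aca' as idx 6
Step 7: w='c' (idx 1), next='c' -> output (1, 'c'), add 'cc' as idx 7


Encoded: [(0, 'c'), (0, 'a'), (2, 'a'), (2, 'c'), (3, 'c'), (4, 'a'), (1, 'c')]


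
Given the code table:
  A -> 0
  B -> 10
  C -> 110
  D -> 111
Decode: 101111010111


Decoding:
10 -> B
111 -> D
10 -> B
10 -> B
111 -> D


Result: BDBBD


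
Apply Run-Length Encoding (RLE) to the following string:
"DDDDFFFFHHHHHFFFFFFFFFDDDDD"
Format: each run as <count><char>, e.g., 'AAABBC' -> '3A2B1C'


Scanning runs left to right:
  i=0: run of 'D' x 4 -> '4D'
  i=4: run of 'F' x 4 -> '4F'
  i=8: run of 'H' x 5 -> '5H'
  i=13: run of 'F' x 9 -> '9F'
  i=22: run of 'D' x 5 -> '5D'

RLE = 4D4F5H9F5D


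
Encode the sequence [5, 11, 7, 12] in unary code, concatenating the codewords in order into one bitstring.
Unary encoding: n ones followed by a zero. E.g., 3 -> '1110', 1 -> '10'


Encode each number as n ones followed by a terminating 0:
  5 -> 111110 (6 bits)
  11 -> 111111111110 (12 bits)
  7 -> 11111110 (8 bits)
  12 -> 1111111111110 (13 bits)
Total length = 6 + 12 + 8 + 13 = 39 bits.

Unary([5, 11, 7, 12]) = 111110111111111110111111101111111111110 (39 bits)


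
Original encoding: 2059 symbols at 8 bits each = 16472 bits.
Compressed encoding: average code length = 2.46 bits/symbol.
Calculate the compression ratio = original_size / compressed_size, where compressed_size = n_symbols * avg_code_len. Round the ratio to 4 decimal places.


original_size = n_symbols * orig_bits = 2059 * 8 = 16472 bits
compressed_size = n_symbols * avg_code_len = 2059 * 2.46 = 5065.14 bits
ratio = original_size / compressed_size = 16472 / 5065.14 = 3.252

Compression ratio = 3.252


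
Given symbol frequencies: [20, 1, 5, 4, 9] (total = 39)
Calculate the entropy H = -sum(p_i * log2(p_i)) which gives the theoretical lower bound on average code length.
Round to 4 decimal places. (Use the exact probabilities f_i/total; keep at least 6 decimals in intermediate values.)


Per-symbol terms -p_i * log2(p_i) with p_i = f_i/39:
  p = 20/39 = 0.512821: log2(p) = -0.963474, -p*log2(p) = 0.494089
  p = 1/39 = 0.025641: log2(p) = -5.285402, -p*log2(p) = 0.135523
  p = 5/39 = 0.128205: log2(p) = -2.963474, -p*log2(p) = 0.379933
  p = 4/39 = 0.102564: log2(p) = -3.285402, -p*log2(p) = 0.336964
  p = 9/39 = 0.230769: log2(p) = -2.115477, -p*log2(p) = 0.488187
H = 0.494089 + 0.135523 + 0.379933 + 0.336964 + 0.488187 = 1.834696

H = 1.8347 bits/symbol


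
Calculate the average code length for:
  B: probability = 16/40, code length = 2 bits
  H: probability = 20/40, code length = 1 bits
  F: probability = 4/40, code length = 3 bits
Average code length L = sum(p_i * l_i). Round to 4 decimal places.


Weighted contributions p_i * l_i:
  B: (16/40) * 2 = 32/40
  H: (20/40) * 1 = 20/40
  F: (4/40) * 3 = 12/40
Sum = (32 + 20 + 12)/40 = 64/40

L = 64/40 = 1.6000 bits/symbol


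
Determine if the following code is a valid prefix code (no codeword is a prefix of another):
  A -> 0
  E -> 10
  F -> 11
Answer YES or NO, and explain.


Checking each pair (does one codeword prefix another?):
  A='0' vs E='10': no prefix
  A='0' vs F='11': no prefix
  E='10' vs A='0': no prefix
  E='10' vs F='11': no prefix
  F='11' vs A='0': no prefix
  F='11' vs E='10': no prefix
No violation found over all pairs.

YES -- this is a valid prefix code. No codeword is a prefix of any other codeword.


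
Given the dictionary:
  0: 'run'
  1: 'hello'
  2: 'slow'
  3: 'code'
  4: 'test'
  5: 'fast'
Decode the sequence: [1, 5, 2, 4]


Look up each index in the dictionary:
  1 -> 'hello'
  5 -> 'fast'
  2 -> 'slow'
  4 -> 'test'

Decoded: "hello fast slow test"


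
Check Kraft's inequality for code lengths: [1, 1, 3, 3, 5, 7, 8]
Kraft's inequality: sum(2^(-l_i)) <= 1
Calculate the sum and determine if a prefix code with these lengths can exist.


Sum = 2^(-1) + 2^(-1) + 2^(-3) + 2^(-3) + 2^(-5) + 2^(-7) + 2^(-8)
    = 0.5 + 0.5 + 0.125 + 0.125 + 0.03125 + 0.0078125 + 0.00390625
    = 331/256 = 1.29296875
Since 1.29296875 > 1, Kraft's inequality is NOT satisfied.
A prefix code with these lengths CANNOT exist.

Kraft sum = 1.29296875. Not satisfied.


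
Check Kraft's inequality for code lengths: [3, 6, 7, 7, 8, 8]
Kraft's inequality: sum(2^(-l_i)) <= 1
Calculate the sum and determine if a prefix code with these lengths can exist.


Sum = 2^(-3) + 2^(-6) + 2^(-7) + 2^(-7) + 2^(-8) + 2^(-8)
    = 0.125 + 0.015625 + 0.0078125 + 0.0078125 + 0.00390625 + 0.00390625
    = 42/256 = 0.1640625
Since 0.1640625 <= 1, Kraft's inequality IS satisfied.
A prefix code with these lengths CAN exist.

Kraft sum = 0.1640625. Satisfied.


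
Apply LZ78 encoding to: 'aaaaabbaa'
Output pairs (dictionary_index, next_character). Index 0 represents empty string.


LZ78 encoding steps:
Dictionary: {0: ''}
Step 1: w='' (idx 0), next='a' -> output (0, 'a'), add 'a' as idx 1
Step 2: w='a' (idx 1), next='a' -> output (1, 'a'), add 'aa' as idx 2
Step 3: w='aa' (idx 2), next='b' -> output (2, 'b'), add 'aab' as idx 3
Step 4: w='' (idx 0), next='b' -> output (0, 'b'), add 'b' as idx 4
Step 5: w='aa' (idx 2), end of input -> output (2, '')


Encoded: [(0, 'a'), (1, 'a'), (2, 'b'), (0, 'b'), (2, '')]


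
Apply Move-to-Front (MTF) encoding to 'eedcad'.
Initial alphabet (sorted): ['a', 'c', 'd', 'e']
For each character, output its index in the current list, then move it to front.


MTF encoding:
'e': index 3 in ['a', 'c', 'd', 'e'] -> ['e', 'a', 'c', 'd']
'e': index 0 in ['e', 'a', 'c', 'd'] -> ['e', 'a', 'c', 'd']
'd': index 3 in ['e', 'a', 'c', 'd'] -> ['d', 'e', 'a', 'c']
'c': index 3 in ['d', 'e', 'a', 'c'] -> ['c', 'd', 'e', 'a']
'a': index 3 in ['c', 'd', 'e', 'a'] -> ['a', 'c', 'd', 'e']
'd': index 2 in ['a', 'c', 'd', 'e'] -> ['d', 'a', 'c', 'e']


Output: [3, 0, 3, 3, 3, 2]


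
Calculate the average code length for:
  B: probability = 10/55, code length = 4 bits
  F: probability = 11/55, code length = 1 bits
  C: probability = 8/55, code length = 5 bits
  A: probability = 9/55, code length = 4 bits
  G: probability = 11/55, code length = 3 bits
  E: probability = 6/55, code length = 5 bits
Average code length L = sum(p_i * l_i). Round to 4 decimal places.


Weighted contributions p_i * l_i:
  B: (10/55) * 4 = 40/55
  F: (11/55) * 1 = 11/55
  C: (8/55) * 5 = 40/55
  A: (9/55) * 4 = 36/55
  G: (11/55) * 3 = 33/55
  E: (6/55) * 5 = 30/55
Sum = (40 + 11 + 40 + 36 + 33 + 30)/55 = 190/55

L = 190/55 = 3.4545 bits/symbol


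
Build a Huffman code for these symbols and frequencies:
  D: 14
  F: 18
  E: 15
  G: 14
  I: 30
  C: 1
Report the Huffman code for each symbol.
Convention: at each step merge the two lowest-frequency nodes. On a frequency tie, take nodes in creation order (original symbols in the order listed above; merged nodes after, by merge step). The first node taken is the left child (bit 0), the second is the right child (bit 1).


Huffman tree construction:
Step 1: Merge C(1) + D(14) = 15
Step 2: Merge G(14) + E(15) = 29
Step 3: Merge (C+D)(15) + F(18) = 33
Step 4: Merge (G+E)(29) + I(30) = 59
Step 5: Merge ((C+D)+F)(33) + ((G+E)+I)(59) = 92
Read each symbol's code off the tree from the root (left child = 0, right child = 1).

Codes:
  D: 001 (length 3)
  F: 01 (length 2)
  E: 101 (length 3)
  G: 100 (length 3)
  I: 11 (length 2)
  C: 000 (length 3)
Average code length: 228/92 = 2.4783 bits/symbol


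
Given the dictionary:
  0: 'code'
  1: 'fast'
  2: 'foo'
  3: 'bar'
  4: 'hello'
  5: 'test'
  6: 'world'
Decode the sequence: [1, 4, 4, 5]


Look up each index in the dictionary:
  1 -> 'fast'
  4 -> 'hello'
  4 -> 'hello'
  5 -> 'test'

Decoded: "fast hello hello test"


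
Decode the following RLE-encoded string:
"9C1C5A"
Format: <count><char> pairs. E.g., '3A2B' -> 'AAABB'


Expanding each <count><char> pair:
  9C -> 'CCCCCCCCC'
  1C -> 'C'
  5A -> 'AAAAA'

Decoded = CCCCCCCCCCAAAAA


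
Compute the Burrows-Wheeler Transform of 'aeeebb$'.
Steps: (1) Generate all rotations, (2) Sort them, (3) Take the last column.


Rotations (sorted):
  0: $aeeebb -> last char: b
  1: aeeebb$ -> last char: $
  2: b$aeeeb -> last char: b
  3: bb$aeee -> last char: e
  4: ebb$aee -> last char: e
  5: eebb$ae -> last char: e
  6: eeebb$a -> last char: a


BWT = b$beeea


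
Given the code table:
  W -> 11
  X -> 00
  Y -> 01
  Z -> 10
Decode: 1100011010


Decoding:
11 -> W
00 -> X
01 -> Y
10 -> Z
10 -> Z


Result: WXYZZ


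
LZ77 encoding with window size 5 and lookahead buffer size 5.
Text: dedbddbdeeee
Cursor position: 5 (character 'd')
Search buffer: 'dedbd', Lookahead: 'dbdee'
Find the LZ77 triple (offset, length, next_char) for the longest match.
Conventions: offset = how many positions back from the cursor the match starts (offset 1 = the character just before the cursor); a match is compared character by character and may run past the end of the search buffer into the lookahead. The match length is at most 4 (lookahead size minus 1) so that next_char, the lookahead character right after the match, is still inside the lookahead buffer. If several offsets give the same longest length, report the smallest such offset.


Try each offset into the search buffer:
  offset=1 (pos 4, char 'd'): match length 1
  offset=2 (pos 3, char 'b'): match length 0
  offset=3 (pos 2, char 'd'): match length 3
  offset=4 (pos 1, char 'e'): match length 0
  offset=5 (pos 0, char 'd'): match length 1
Longest match has length 3 at offset 3.
next_char = character at position 5 + 3 = 8 -> 'e'

Best match: offset=3, length=3 (matching 'dbd' starting at position 2)
LZ77 triple: (3, 3, 'e')


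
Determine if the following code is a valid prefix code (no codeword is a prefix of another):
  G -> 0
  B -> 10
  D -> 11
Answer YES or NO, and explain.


Checking each pair (does one codeword prefix another?):
  G='0' vs B='10': no prefix
  G='0' vs D='11': no prefix
  B='10' vs G='0': no prefix
  B='10' vs D='11': no prefix
  D='11' vs G='0': no prefix
  D='11' vs B='10': no prefix
No violation found over all pairs.

YES -- this is a valid prefix code. No codeword is a prefix of any other codeword.


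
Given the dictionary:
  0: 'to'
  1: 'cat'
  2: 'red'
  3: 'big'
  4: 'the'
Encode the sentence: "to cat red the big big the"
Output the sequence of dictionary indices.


Look up each word in the dictionary:
  'to' -> 0
  'cat' -> 1
  'red' -> 2
  'the' -> 4
  'big' -> 3
  'big' -> 3
  'the' -> 4

Encoded: [0, 1, 2, 4, 3, 3, 4]


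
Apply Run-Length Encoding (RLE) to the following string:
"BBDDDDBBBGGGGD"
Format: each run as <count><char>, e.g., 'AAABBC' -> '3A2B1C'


Scanning runs left to right:
  i=0: run of 'B' x 2 -> '2B'
  i=2: run of 'D' x 4 -> '4D'
  i=6: run of 'B' x 3 -> '3B'
  i=9: run of 'G' x 4 -> '4G'
  i=13: run of 'D' x 1 -> '1D'

RLE = 2B4D3B4G1D


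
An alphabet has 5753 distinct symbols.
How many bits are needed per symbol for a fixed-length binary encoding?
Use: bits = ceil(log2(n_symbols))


log2(5753) = 12.4901
Bracket: 2^12 = 4096 < 5753 <= 2^13 = 8192
So ceil(log2(5753)) = 13

bits = ceil(log2(5753)) = ceil(12.4901) = 13 bits


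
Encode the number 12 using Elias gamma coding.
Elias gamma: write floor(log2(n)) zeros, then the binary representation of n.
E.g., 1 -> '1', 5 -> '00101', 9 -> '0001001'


num_bits = floor(log2(12)) + 1 = 4
leading_zeros = num_bits - 1 = 3
binary(12) = 1100

Elias gamma(12) = '000' + '1100' = 0001100 (7 bits)


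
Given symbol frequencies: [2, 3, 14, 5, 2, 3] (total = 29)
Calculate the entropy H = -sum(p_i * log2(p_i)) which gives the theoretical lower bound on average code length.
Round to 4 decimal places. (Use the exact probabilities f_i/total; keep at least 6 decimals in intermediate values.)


Per-symbol terms -p_i * log2(p_i) with p_i = f_i/29:
  p = 2/29 = 0.068966: log2(p) = -3.857981, -p*log2(p) = 0.266068
  p = 3/29 = 0.103448: log2(p) = -3.273018, -p*log2(p) = 0.338588
  p = 14/29 = 0.482759: log2(p) = -1.050626, -p*log2(p) = 0.507199
  p = 5/29 = 0.172414: log2(p) = -2.536053, -p*log2(p) = 0.437251
  p = 2/29 = 0.068966: log2(p) = -3.857981, -p*log2(p) = 0.266068
  p = 3/29 = 0.103448: log2(p) = -3.273018, -p*log2(p) = 0.338588
H = 0.266068 + 0.338588 + 0.507199 + 0.437251 + 0.266068 + 0.338588 = 2.153762

H = 2.1538 bits/symbol


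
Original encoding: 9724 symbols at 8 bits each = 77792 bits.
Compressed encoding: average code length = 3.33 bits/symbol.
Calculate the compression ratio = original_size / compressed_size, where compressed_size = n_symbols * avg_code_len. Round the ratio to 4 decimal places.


original_size = n_symbols * orig_bits = 9724 * 8 = 77792 bits
compressed_size = n_symbols * avg_code_len = 9724 * 3.33 = 32380.92 bits
ratio = original_size / compressed_size = 77792 / 32380.92 = 2.4024

Compression ratio = 2.4024


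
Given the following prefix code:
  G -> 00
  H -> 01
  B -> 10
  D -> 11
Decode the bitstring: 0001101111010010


Decoding step by step:
Bits 00 -> G
Bits 01 -> H
Bits 10 -> B
Bits 11 -> D
Bits 11 -> D
Bits 01 -> H
Bits 00 -> G
Bits 10 -> B


Decoded message: GHBDDHGB


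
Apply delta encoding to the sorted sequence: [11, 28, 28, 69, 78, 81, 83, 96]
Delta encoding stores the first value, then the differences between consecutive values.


First value: 11
Deltas:
  28 - 11 = 17
  28 - 28 = 0
  69 - 28 = 41
  78 - 69 = 9
  81 - 78 = 3
  83 - 81 = 2
  96 - 83 = 13


Delta encoded: [11, 17, 0, 41, 9, 3, 2, 13]


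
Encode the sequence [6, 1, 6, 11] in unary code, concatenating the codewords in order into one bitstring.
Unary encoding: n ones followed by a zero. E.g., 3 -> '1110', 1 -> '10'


Encode each number as n ones followed by a terminating 0:
  6 -> 1111110 (7 bits)
  1 -> 10 (2 bits)
  6 -> 1111110 (7 bits)
  11 -> 111111111110 (12 bits)
Total length = 7 + 2 + 7 + 12 = 28 bits.

Unary([6, 1, 6, 11]) = 1111110101111110111111111110 (28 bits)


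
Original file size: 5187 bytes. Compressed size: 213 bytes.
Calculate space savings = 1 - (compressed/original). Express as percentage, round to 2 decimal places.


ratio = compressed/original = 213/5187 = 0.041064
savings = 1 - ratio = 1 - 0.041064 = 0.958936
as a percentage: 0.958936 * 100 = 95.89%

Space savings = 1 - 213/5187 = 95.89%


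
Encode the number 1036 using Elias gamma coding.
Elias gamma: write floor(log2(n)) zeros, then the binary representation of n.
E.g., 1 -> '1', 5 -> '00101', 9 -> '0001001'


num_bits = floor(log2(1036)) + 1 = 11
leading_zeros = num_bits - 1 = 10
binary(1036) = 10000001100

Elias gamma(1036) = '0000000000' + '10000001100' = 000000000010000001100 (21 bits)


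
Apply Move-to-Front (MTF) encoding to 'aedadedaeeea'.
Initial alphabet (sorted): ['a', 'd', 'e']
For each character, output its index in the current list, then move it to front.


MTF encoding:
'a': index 0 in ['a', 'd', 'e'] -> ['a', 'd', 'e']
'e': index 2 in ['a', 'd', 'e'] -> ['e', 'a', 'd']
'd': index 2 in ['e', 'a', 'd'] -> ['d', 'e', 'a']
'a': index 2 in ['d', 'e', 'a'] -> ['a', 'd', 'e']
'd': index 1 in ['a', 'd', 'e'] -> ['d', 'a', 'e']
'e': index 2 in ['d', 'a', 'e'] -> ['e', 'd', 'a']
'd': index 1 in ['e', 'd', 'a'] -> ['d', 'e', 'a']
'a': index 2 in ['d', 'e', 'a'] -> ['a', 'd', 'e']
'e': index 2 in ['a', 'd', 'e'] -> ['e', 'a', 'd']
'e': index 0 in ['e', 'a', 'd'] -> ['e', 'a', 'd']
'e': index 0 in ['e', 'a', 'd'] -> ['e', 'a', 'd']
'a': index 1 in ['e', 'a', 'd'] -> ['a', 'e', 'd']


Output: [0, 2, 2, 2, 1, 2, 1, 2, 2, 0, 0, 1]


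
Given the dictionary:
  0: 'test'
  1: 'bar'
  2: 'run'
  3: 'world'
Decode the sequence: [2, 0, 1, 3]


Look up each index in the dictionary:
  2 -> 'run'
  0 -> 'test'
  1 -> 'bar'
  3 -> 'world'

Decoded: "run test bar world"


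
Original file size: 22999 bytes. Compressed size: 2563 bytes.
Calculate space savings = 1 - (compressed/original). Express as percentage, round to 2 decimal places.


ratio = compressed/original = 2563/22999 = 0.11144
savings = 1 - ratio = 1 - 0.11144 = 0.88856
as a percentage: 0.88856 * 100 = 88.86%

Space savings = 1 - 2563/22999 = 88.86%


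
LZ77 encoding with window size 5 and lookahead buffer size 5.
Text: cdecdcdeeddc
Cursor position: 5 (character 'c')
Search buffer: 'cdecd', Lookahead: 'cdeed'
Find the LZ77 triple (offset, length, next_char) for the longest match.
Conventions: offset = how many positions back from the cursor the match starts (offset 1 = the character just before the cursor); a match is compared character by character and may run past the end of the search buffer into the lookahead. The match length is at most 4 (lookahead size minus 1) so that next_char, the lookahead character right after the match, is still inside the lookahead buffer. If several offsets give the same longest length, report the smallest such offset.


Try each offset into the search buffer:
  offset=1 (pos 4, char 'd'): match length 0
  offset=2 (pos 3, char 'c'): match length 2
  offset=3 (pos 2, char 'e'): match length 0
  offset=4 (pos 1, char 'd'): match length 0
  offset=5 (pos 0, char 'c'): match length 3
Longest match has length 3 at offset 5.
next_char = character at position 5 + 3 = 8 -> 'e'

Best match: offset=5, length=3 (matching 'cde' starting at position 0)
LZ77 triple: (5, 3, 'e')


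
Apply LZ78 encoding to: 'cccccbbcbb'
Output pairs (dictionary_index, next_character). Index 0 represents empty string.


LZ78 encoding steps:
Dictionary: {0: ''}
Step 1: w='' (idx 0), next='c' -> output (0, 'c'), add 'c' as idx 1
Step 2: w='c' (idx 1), next='c' -> output (1, 'c'), add 'cc' as idx 2
Step 3: w='cc' (idx 2), next='b' -> output (2, 'b'), add 'ccb' as idx 3
Step 4: w='' (idx 0), next='b' -> output (0, 'b'), add 'b' as idx 4
Step 5: w='c' (idx 1), next='b' -> output (1, 'b'), add 'cb' as idx 5
Step 6: w='b' (idx 4), end of input -> output (4, '')


Encoded: [(0, 'c'), (1, 'c'), (2, 'b'), (0, 'b'), (1, 'b'), (4, '')]


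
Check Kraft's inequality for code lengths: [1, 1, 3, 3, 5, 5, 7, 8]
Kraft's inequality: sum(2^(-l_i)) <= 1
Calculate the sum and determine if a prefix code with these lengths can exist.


Sum = 2^(-1) + 2^(-1) + 2^(-3) + 2^(-3) + 2^(-5) + 2^(-5) + 2^(-7) + 2^(-8)
    = 0.5 + 0.5 + 0.125 + 0.125 + 0.03125 + 0.03125 + 0.0078125 + 0.00390625
    = 339/256 = 1.32421875
Since 1.32421875 > 1, Kraft's inequality is NOT satisfied.
A prefix code with these lengths CANNOT exist.

Kraft sum = 1.32421875. Not satisfied.


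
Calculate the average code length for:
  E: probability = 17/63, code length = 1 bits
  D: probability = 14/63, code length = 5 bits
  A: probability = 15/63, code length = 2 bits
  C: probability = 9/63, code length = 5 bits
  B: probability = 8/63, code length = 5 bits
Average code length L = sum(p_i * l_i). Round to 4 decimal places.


Weighted contributions p_i * l_i:
  E: (17/63) * 1 = 17/63
  D: (14/63) * 5 = 70/63
  A: (15/63) * 2 = 30/63
  C: (9/63) * 5 = 45/63
  B: (8/63) * 5 = 40/63
Sum = (17 + 70 + 30 + 45 + 40)/63 = 202/63

L = 202/63 = 3.2063 bits/symbol


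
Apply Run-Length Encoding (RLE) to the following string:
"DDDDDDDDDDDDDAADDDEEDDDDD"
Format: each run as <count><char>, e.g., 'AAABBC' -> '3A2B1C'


Scanning runs left to right:
  i=0: run of 'D' x 13 -> '13D'
  i=13: run of 'A' x 2 -> '2A'
  i=15: run of 'D' x 3 -> '3D'
  i=18: run of 'E' x 2 -> '2E'
  i=20: run of 'D' x 5 -> '5D'

RLE = 13D2A3D2E5D


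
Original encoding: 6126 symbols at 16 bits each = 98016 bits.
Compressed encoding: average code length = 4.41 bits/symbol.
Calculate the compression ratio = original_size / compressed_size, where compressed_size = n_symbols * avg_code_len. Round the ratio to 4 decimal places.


original_size = n_symbols * orig_bits = 6126 * 16 = 98016 bits
compressed_size = n_symbols * avg_code_len = 6126 * 4.41 = 27015.66 bits
ratio = original_size / compressed_size = 98016 / 27015.66 = 3.6281

Compression ratio = 3.6281


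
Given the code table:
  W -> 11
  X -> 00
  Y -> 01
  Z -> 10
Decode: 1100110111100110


Decoding:
11 -> W
00 -> X
11 -> W
01 -> Y
11 -> W
10 -> Z
01 -> Y
10 -> Z


Result: WXWYWZYZ


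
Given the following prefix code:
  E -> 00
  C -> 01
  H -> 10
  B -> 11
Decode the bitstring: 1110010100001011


Decoding step by step:
Bits 11 -> B
Bits 10 -> H
Bits 01 -> C
Bits 01 -> C
Bits 00 -> E
Bits 00 -> E
Bits 10 -> H
Bits 11 -> B


Decoded message: BHCCEEHB


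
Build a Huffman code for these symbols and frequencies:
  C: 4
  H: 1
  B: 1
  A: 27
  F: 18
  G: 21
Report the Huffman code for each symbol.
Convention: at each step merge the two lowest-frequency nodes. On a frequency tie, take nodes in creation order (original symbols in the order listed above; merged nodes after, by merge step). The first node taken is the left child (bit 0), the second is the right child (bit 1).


Huffman tree construction:
Step 1: Merge H(1) + B(1) = 2
Step 2: Merge (H+B)(2) + C(4) = 6
Step 3: Merge ((H+B)+C)(6) + F(18) = 24
Step 4: Merge G(21) + (((H+B)+C)+F)(24) = 45
Step 5: Merge A(27) + (G+(((H+B)+C)+F))(45) = 72
Read each symbol's code off the tree from the root (left child = 0, right child = 1).

Codes:
  C: 1101 (length 4)
  H: 11000 (length 5)
  B: 11001 (length 5)
  A: 0 (length 1)
  F: 111 (length 3)
  G: 10 (length 2)
Average code length: 149/72 = 2.0694 bits/symbol


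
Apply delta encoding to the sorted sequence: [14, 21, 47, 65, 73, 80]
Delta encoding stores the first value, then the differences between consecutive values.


First value: 14
Deltas:
  21 - 14 = 7
  47 - 21 = 26
  65 - 47 = 18
  73 - 65 = 8
  80 - 73 = 7


Delta encoded: [14, 7, 26, 18, 8, 7]


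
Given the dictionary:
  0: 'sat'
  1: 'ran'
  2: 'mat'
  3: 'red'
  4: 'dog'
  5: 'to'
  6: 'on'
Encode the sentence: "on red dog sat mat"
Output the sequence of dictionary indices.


Look up each word in the dictionary:
  'on' -> 6
  'red' -> 3
  'dog' -> 4
  'sat' -> 0
  'mat' -> 2

Encoded: [6, 3, 4, 0, 2]


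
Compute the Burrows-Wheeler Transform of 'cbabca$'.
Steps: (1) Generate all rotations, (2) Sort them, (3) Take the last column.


Rotations (sorted):
  0: $cbabca -> last char: a
  1: a$cbabc -> last char: c
  2: abca$cb -> last char: b
  3: babca$c -> last char: c
  4: bca$cba -> last char: a
  5: ca$cbab -> last char: b
  6: cbabca$ -> last char: $


BWT = acbcab$


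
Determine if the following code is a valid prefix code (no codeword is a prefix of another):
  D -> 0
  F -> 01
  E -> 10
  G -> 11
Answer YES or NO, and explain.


Checking each pair (does one codeword prefix another?):
  D='0' vs F='01': prefix -- VIOLATION

NO -- this is NOT a valid prefix code. D (0) is a prefix of F (01).


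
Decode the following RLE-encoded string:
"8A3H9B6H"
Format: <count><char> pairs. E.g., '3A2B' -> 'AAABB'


Expanding each <count><char> pair:
  8A -> 'AAAAAAAA'
  3H -> 'HHH'
  9B -> 'BBBBBBBBB'
  6H -> 'HHHHHH'

Decoded = AAAAAAAAHHHBBBBBBBBBHHHHHH


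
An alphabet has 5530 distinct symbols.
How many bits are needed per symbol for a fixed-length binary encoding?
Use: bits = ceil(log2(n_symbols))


log2(5530) = 12.4331
Bracket: 2^12 = 4096 < 5530 <= 2^13 = 8192
So ceil(log2(5530)) = 13

bits = ceil(log2(5530)) = ceil(12.4331) = 13 bits


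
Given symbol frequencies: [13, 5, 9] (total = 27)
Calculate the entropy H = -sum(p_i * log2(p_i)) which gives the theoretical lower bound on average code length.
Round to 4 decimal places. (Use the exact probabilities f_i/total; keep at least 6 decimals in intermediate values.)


Per-symbol terms -p_i * log2(p_i) with p_i = f_i/27:
  p = 13/27 = 0.481481: log2(p) = -1.054448, -p*log2(p) = 0.507697
  p = 5/27 = 0.185185: log2(p) = -2.432959, -p*log2(p) = 0.450548
  p = 9/27 = 0.333333: log2(p) = -1.584963, -p*log2(p) = 0.528321
H = 0.507697 + 0.450548 + 0.528321 = 1.486566

H = 1.4866 bits/symbol


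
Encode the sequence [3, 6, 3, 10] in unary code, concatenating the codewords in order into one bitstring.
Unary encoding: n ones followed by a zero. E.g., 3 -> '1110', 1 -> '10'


Encode each number as n ones followed by a terminating 0:
  3 -> 1110 (4 bits)
  6 -> 1111110 (7 bits)
  3 -> 1110 (4 bits)
  10 -> 11111111110 (11 bits)
Total length = 4 + 7 + 4 + 11 = 26 bits.

Unary([3, 6, 3, 10]) = 11101111110111011111111110 (26 bits)


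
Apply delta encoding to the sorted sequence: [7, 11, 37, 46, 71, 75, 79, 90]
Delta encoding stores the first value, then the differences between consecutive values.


First value: 7
Deltas:
  11 - 7 = 4
  37 - 11 = 26
  46 - 37 = 9
  71 - 46 = 25
  75 - 71 = 4
  79 - 75 = 4
  90 - 79 = 11


Delta encoded: [7, 4, 26, 9, 25, 4, 4, 11]


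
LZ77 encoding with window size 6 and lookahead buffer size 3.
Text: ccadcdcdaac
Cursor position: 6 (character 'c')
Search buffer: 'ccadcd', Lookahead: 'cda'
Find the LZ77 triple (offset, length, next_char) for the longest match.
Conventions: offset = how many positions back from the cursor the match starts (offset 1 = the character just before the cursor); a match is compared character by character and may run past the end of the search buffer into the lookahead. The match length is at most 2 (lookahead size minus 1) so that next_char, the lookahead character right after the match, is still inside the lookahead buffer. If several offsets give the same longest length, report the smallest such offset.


Try each offset into the search buffer:
  offset=1 (pos 5, char 'd'): match length 0
  offset=2 (pos 4, char 'c'): match length 2
  offset=3 (pos 3, char 'd'): match length 0
  offset=4 (pos 2, char 'a'): match length 0
  offset=5 (pos 1, char 'c'): match length 1
  offset=6 (pos 0, char 'c'): match length 1
Longest match has length 2 at offset 2.
next_char = character at position 6 + 2 = 8 -> 'a'

Best match: offset=2, length=2 (matching 'cd' starting at position 4)
LZ77 triple: (2, 2, 'a')


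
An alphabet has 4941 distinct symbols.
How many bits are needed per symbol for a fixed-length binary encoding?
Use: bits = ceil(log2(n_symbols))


log2(4941) = 12.2706
Bracket: 2^12 = 4096 < 4941 <= 2^13 = 8192
So ceil(log2(4941)) = 13

bits = ceil(log2(4941)) = ceil(12.2706) = 13 bits


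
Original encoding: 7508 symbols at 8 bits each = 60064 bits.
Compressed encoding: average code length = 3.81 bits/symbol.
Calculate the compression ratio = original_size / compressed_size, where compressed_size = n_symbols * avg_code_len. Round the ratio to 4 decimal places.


original_size = n_symbols * orig_bits = 7508 * 8 = 60064 bits
compressed_size = n_symbols * avg_code_len = 7508 * 3.81 = 28605.48 bits
ratio = original_size / compressed_size = 60064 / 28605.48 = 2.0997

Compression ratio = 2.0997


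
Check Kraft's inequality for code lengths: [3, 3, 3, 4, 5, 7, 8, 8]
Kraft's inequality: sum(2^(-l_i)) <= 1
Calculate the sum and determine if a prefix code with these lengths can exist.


Sum = 2^(-3) + 2^(-3) + 2^(-3) + 2^(-4) + 2^(-5) + 2^(-7) + 2^(-8) + 2^(-8)
    = 0.125 + 0.125 + 0.125 + 0.0625 + 0.03125 + 0.0078125 + 0.00390625 + 0.00390625
    = 124/256 = 0.484375
Since 0.484375 <= 1, Kraft's inequality IS satisfied.
A prefix code with these lengths CAN exist.

Kraft sum = 0.484375. Satisfied.


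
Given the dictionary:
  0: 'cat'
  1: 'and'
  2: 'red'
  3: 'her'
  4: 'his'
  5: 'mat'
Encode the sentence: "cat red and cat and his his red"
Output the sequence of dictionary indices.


Look up each word in the dictionary:
  'cat' -> 0
  'red' -> 2
  'and' -> 1
  'cat' -> 0
  'and' -> 1
  'his' -> 4
  'his' -> 4
  'red' -> 2

Encoded: [0, 2, 1, 0, 1, 4, 4, 2]


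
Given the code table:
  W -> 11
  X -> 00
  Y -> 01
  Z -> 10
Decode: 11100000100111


Decoding:
11 -> W
10 -> Z
00 -> X
00 -> X
10 -> Z
01 -> Y
11 -> W


Result: WZXXZYW


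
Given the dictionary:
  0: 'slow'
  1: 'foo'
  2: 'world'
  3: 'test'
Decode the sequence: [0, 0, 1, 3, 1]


Look up each index in the dictionary:
  0 -> 'slow'
  0 -> 'slow'
  1 -> 'foo'
  3 -> 'test'
  1 -> 'foo'

Decoded: "slow slow foo test foo"


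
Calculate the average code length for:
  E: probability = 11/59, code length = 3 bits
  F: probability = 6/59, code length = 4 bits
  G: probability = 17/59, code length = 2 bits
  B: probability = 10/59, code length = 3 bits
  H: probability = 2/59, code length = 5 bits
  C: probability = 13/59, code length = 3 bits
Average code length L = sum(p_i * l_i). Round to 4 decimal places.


Weighted contributions p_i * l_i:
  E: (11/59) * 3 = 33/59
  F: (6/59) * 4 = 24/59
  G: (17/59) * 2 = 34/59
  B: (10/59) * 3 = 30/59
  H: (2/59) * 5 = 10/59
  C: (13/59) * 3 = 39/59
Sum = (33 + 24 + 34 + 30 + 10 + 39)/59 = 170/59

L = 170/59 = 2.8814 bits/symbol


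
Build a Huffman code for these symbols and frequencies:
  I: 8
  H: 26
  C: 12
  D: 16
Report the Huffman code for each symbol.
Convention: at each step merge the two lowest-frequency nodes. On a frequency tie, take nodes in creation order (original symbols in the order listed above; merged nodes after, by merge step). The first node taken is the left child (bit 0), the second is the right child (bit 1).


Huffman tree construction:
Step 1: Merge I(8) + C(12) = 20
Step 2: Merge D(16) + (I+C)(20) = 36
Step 3: Merge H(26) + (D+(I+C))(36) = 62
Read each symbol's code off the tree from the root (left child = 0, right child = 1).

Codes:
  I: 110 (length 3)
  H: 0 (length 1)
  C: 111 (length 3)
  D: 10 (length 2)
Average code length: 118/62 = 1.9032 bits/symbol


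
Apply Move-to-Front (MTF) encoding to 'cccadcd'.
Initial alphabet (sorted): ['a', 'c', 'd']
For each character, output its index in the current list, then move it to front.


MTF encoding:
'c': index 1 in ['a', 'c', 'd'] -> ['c', 'a', 'd']
'c': index 0 in ['c', 'a', 'd'] -> ['c', 'a', 'd']
'c': index 0 in ['c', 'a', 'd'] -> ['c', 'a', 'd']
'a': index 1 in ['c', 'a', 'd'] -> ['a', 'c', 'd']
'd': index 2 in ['a', 'c', 'd'] -> ['d', 'a', 'c']
'c': index 2 in ['d', 'a', 'c'] -> ['c', 'd', 'a']
'd': index 1 in ['c', 'd', 'a'] -> ['d', 'c', 'a']


Output: [1, 0, 0, 1, 2, 2, 1]


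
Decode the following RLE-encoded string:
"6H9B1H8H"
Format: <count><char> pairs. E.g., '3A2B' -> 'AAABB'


Expanding each <count><char> pair:
  6H -> 'HHHHHH'
  9B -> 'BBBBBBBBB'
  1H -> 'H'
  8H -> 'HHHHHHHH'

Decoded = HHHHHHBBBBBBBBBHHHHHHHHH


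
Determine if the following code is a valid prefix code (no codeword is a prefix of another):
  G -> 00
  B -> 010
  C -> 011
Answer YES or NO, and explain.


Checking each pair (does one codeword prefix another?):
  G='00' vs B='010': no prefix
  G='00' vs C='011': no prefix
  B='010' vs G='00': no prefix
  B='010' vs C='011': no prefix
  C='011' vs G='00': no prefix
  C='011' vs B='010': no prefix
No violation found over all pairs.

YES -- this is a valid prefix code. No codeword is a prefix of any other codeword.


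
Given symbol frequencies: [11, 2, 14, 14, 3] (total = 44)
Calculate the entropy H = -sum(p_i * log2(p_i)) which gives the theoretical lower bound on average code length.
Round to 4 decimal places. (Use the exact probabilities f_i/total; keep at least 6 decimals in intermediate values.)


Per-symbol terms -p_i * log2(p_i) with p_i = f_i/44:
  p = 11/44 = 0.250000: log2(p) = -2.000000, -p*log2(p) = 0.500000
  p = 2/44 = 0.045455: log2(p) = -4.459432, -p*log2(p) = 0.202701
  p = 14/44 = 0.318182: log2(p) = -1.652077, -p*log2(p) = 0.525661
  p = 14/44 = 0.318182: log2(p) = -1.652077, -p*log2(p) = 0.525661
  p = 3/44 = 0.068182: log2(p) = -3.874469, -p*log2(p) = 0.264168
H = 0.500000 + 0.202701 + 0.525661 + 0.525661 + 0.264168 = 2.018191

H = 2.0182 bits/symbol


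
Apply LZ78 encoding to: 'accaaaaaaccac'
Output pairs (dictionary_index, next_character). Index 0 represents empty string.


LZ78 encoding steps:
Dictionary: {0: ''}
Step 1: w='' (idx 0), next='a' -> output (0, 'a'), add 'a' as idx 1
Step 2: w='' (idx 0), next='c' -> output (0, 'c'), add 'c' as idx 2
Step 3: w='c' (idx 2), next='a' -> output (2, 'a'), add 'ca' as idx 3
Step 4: w='a' (idx 1), next='a' -> output (1, 'a'), add 'aa' as idx 4
Step 5: w='aa' (idx 4), next='a' -> output (4, 'a'), add 'aaa' as idx 5
Step 6: w='c' (idx 2), next='c' -> output (2, 'c'), add 'cc' as idx 6
Step 7: w='a' (idx 1), next='c' -> output (1, 'c'), add 'ac' as idx 7


Encoded: [(0, 'a'), (0, 'c'), (2, 'a'), (1, 'a'), (4, 'a'), (2, 'c'), (1, 'c')]


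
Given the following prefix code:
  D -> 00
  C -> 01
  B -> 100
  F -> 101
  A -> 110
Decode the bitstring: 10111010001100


Decoding step by step:
Bits 101 -> F
Bits 110 -> A
Bits 100 -> B
Bits 01 -> C
Bits 100 -> B


Decoded message: FABCB


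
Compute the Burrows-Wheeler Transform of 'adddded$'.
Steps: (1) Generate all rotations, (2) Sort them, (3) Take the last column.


Rotations (sorted):
  0: $adddded -> last char: d
  1: adddded$ -> last char: $
  2: d$adddde -> last char: e
  3: dddded$a -> last char: a
  4: ddded$ad -> last char: d
  5: dded$add -> last char: d
  6: ded$addd -> last char: d
  7: ed$adddd -> last char: d


BWT = d$eadddd


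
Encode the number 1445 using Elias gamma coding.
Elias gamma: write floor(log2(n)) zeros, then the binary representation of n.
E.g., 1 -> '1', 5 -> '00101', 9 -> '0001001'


num_bits = floor(log2(1445)) + 1 = 11
leading_zeros = num_bits - 1 = 10
binary(1445) = 10110100101

Elias gamma(1445) = '0000000000' + '10110100101' = 000000000010110100101 (21 bits)


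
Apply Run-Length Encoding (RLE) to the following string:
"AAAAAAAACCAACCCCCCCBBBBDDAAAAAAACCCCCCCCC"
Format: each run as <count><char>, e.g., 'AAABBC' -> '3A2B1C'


Scanning runs left to right:
  i=0: run of 'A' x 8 -> '8A'
  i=8: run of 'C' x 2 -> '2C'
  i=10: run of 'A' x 2 -> '2A'
  i=12: run of 'C' x 7 -> '7C'
  i=19: run of 'B' x 4 -> '4B'
  i=23: run of 'D' x 2 -> '2D'
  i=25: run of 'A' x 7 -> '7A'
  i=32: run of 'C' x 9 -> '9C'

RLE = 8A2C2A7C4B2D7A9C


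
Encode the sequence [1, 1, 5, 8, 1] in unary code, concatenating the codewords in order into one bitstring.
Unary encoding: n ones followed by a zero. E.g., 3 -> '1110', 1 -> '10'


Encode each number as n ones followed by a terminating 0:
  1 -> 10 (2 bits)
  1 -> 10 (2 bits)
  5 -> 111110 (6 bits)
  8 -> 111111110 (9 bits)
  1 -> 10 (2 bits)
Total length = 2 + 2 + 6 + 9 + 2 = 21 bits.

Unary([1, 1, 5, 8, 1]) = 101011111011111111010 (21 bits)
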